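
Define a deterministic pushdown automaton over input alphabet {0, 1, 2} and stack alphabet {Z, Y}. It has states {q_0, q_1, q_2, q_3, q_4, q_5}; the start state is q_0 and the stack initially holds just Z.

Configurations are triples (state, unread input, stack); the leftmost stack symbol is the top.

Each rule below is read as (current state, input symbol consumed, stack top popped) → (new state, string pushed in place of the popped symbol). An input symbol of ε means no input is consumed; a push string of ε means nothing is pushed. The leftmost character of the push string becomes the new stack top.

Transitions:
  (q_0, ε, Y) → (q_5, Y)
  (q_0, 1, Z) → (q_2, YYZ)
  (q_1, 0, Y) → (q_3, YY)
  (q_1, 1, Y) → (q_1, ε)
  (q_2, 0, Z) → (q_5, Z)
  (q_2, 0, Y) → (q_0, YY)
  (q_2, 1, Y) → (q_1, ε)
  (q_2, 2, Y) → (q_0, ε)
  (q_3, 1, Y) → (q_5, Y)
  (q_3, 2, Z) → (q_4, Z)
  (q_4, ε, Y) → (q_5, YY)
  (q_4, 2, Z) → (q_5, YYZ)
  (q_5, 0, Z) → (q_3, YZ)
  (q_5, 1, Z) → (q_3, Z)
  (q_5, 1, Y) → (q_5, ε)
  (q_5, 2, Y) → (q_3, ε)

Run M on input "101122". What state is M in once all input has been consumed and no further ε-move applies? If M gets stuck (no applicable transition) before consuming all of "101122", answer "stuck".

q_4

(q_0, 101122, Z) ⊢ (q_2, 01122, YYZ) ⊢ (q_0, 1122, YYYZ) ⊢ (q_5, 1122, YYYZ) ⊢ (q_5, 122, YYZ) ⊢ (q_5, 22, YZ) ⊢ (q_3, 2, Z) ⊢ (q_4, ε, Z)
All input consumed; M is in state q_4.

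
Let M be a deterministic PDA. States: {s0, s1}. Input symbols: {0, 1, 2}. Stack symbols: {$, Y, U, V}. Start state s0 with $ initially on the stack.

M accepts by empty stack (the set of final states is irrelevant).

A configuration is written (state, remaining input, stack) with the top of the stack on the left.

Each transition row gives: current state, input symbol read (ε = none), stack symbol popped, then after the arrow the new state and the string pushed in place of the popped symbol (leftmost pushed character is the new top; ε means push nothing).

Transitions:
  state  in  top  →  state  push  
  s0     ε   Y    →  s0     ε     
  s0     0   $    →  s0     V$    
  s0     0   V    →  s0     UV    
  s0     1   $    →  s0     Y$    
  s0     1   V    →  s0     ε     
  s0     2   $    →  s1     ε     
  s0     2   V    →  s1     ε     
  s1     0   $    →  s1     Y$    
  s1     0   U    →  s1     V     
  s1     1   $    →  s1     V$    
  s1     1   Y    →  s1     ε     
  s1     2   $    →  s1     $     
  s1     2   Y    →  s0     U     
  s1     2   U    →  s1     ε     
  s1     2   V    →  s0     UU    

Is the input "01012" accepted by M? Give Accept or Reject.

Accept

(s0, 01012, $)
  read 0, top $: go to s0, push V$ → (s0, 1012, V$)
  read 1, top V: go to s0, push ε → (s0, 012, $)
  read 0, top $: go to s0, push V$ → (s0, 12, V$)
  read 1, top V: go to s0, push ε → (s0, 2, $)
  read 2, top $: go to s1, push ε → (s1, ε, ε)
All input consumed and the stack is empty.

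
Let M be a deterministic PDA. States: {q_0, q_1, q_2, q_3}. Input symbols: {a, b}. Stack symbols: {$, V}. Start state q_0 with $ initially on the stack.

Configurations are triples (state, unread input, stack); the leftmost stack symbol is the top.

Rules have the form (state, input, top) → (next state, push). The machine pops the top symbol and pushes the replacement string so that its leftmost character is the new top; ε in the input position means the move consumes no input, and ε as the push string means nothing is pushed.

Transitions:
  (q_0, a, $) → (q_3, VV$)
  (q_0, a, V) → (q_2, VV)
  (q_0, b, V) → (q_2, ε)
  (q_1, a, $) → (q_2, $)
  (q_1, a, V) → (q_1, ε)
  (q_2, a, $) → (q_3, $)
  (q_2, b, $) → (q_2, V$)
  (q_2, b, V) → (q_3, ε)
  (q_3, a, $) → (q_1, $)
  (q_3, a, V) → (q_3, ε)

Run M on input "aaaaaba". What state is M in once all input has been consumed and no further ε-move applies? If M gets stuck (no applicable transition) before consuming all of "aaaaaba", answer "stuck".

stuck

(q_0, aaaaaba, $)
  read a, top $: go to q_3, push VV$ → (q_3, aaaaba, VV$)
  read a, top V: go to q_3, push ε → (q_3, aaaba, V$)
  read a, top V: go to q_3, push ε → (q_3, aaba, $)
  read a, top $: go to q_1, push $ → (q_1, aba, $)
  read a, top $: go to q_2, push $ → (q_2, ba, $)
  read b, top $: go to q_2, push V$ → (q_2, a, V$)
No transition for (q_2, a, top V); M blocks with input a remaining.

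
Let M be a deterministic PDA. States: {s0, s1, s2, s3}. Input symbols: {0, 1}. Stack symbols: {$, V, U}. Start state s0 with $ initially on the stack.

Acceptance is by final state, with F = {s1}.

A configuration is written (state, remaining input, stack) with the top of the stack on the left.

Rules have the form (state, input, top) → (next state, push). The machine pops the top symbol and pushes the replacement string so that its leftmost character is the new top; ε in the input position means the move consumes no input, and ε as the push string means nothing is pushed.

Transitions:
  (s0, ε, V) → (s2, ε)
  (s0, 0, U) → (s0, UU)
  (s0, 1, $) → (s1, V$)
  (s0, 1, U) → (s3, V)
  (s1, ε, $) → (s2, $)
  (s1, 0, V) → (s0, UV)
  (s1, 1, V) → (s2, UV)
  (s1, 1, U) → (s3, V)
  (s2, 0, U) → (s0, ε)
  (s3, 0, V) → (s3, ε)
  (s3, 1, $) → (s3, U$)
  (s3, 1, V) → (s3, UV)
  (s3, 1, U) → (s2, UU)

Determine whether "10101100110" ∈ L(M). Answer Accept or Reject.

(s0, 10101100110, $)
  read 1, top $: go to s1, push V$ → (s1, 0101100110, V$)
  read 0, top V: go to s0, push UV → (s0, 101100110, UV$)
  read 1, top U: go to s3, push V → (s3, 01100110, VV$)
  read 0, top V: go to s3, push ε → (s3, 1100110, V$)
  read 1, top V: go to s3, push UV → (s3, 100110, UV$)
  read 1, top U: go to s2, push UU → (s2, 00110, UUV$)
  read 0, top U: go to s0, push ε → (s0, 0110, UV$)
  read 0, top U: go to s0, push UU → (s0, 110, UUV$)
  read 1, top U: go to s3, push V → (s3, 10, VUV$)
  read 1, top V: go to s3, push UV → (s3, 0, UVUV$)
No transition applies at (s3, 0, UVUV$); input not fully consumed.

Reject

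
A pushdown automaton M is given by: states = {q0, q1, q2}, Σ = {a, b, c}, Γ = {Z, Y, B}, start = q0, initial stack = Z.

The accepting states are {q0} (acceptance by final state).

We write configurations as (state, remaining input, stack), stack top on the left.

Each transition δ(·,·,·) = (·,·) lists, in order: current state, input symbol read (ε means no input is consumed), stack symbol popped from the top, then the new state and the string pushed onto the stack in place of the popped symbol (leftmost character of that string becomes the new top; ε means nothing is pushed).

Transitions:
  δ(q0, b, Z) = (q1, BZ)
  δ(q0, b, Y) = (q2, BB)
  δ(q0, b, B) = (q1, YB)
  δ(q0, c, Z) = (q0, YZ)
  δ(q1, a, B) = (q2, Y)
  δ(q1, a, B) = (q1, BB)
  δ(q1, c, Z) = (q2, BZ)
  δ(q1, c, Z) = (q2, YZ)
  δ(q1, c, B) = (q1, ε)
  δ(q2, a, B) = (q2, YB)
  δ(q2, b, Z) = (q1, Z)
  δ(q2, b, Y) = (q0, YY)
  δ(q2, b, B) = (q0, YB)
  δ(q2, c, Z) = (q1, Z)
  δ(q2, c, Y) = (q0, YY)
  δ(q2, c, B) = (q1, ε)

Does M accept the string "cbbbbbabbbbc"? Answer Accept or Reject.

Reject

No computation consumes all input and reaches a final state.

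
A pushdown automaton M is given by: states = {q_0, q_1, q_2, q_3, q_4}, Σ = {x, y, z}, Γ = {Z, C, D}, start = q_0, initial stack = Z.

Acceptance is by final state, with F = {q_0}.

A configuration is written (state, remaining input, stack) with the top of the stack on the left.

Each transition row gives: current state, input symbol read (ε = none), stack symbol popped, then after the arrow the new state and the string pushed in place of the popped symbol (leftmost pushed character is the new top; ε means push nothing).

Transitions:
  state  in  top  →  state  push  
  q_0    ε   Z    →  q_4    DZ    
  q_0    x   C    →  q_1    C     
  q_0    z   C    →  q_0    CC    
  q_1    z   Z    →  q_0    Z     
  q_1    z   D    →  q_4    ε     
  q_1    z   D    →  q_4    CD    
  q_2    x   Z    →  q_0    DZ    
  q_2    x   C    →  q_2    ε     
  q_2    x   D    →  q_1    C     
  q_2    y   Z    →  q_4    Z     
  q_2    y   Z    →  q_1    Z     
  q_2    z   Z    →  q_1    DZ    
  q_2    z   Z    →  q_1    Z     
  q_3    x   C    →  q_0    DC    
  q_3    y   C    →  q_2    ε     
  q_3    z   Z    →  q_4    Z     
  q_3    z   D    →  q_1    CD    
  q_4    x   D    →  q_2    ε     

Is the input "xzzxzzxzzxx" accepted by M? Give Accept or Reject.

One accepting computation: (q_0, xzzxzzxzzxx, Z) ⊢ (q_4, xzzxzzxzzxx, DZ) ⊢ (q_2, zzxzzxzzxx, Z) ⊢ (q_1, zxzzxzzxx, Z) ⊢ (q_0, xzzxzzxx, Z) ⊢ (q_4, xzzxzzxx, DZ) ⊢ (q_2, zzxzzxx, Z) ⊢ (q_1, zxzzxx, Z) ⊢ (q_0, xzzxx, Z) ⊢ (q_4, xzzxx, DZ) ⊢ (q_2, zzxx, Z) ⊢ (q_1, zxx, Z) ⊢ (q_0, xx, Z) ⊢ (q_4, xx, DZ) ⊢ (q_2, x, Z) ⊢ (q_0, ε, DZ)
All input consumed and state q_0 ∈ F.

Accept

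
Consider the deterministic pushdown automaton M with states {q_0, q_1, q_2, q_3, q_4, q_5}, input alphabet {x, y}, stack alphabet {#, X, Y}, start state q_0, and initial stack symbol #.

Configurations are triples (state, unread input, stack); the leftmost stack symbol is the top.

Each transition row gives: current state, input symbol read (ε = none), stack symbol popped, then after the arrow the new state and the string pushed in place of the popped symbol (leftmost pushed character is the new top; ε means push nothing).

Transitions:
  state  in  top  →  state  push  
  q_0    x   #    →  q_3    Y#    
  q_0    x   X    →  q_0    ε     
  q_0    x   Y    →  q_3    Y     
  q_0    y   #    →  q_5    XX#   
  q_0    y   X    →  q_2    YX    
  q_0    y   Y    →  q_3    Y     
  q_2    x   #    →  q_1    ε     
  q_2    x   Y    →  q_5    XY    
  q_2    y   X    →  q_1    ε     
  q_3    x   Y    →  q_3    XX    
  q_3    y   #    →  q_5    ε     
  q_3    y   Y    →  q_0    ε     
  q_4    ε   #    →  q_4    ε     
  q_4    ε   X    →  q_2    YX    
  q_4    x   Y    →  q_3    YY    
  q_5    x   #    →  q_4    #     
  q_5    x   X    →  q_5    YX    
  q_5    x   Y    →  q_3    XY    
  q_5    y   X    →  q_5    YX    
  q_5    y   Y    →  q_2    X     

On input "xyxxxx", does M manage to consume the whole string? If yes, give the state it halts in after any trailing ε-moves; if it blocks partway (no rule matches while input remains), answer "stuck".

stuck

(q_0, xyxxxx, #)
  read x, top #: go to q_3, push Y# → (q_3, yxxxx, Y#)
  read y, top Y: go to q_0, push ε → (q_0, xxxx, #)
  read x, top #: go to q_3, push Y# → (q_3, xxx, Y#)
  read x, top Y: go to q_3, push XX → (q_3, xx, XX#)
No transition for (q_3, x, top X); M blocks with input xx remaining.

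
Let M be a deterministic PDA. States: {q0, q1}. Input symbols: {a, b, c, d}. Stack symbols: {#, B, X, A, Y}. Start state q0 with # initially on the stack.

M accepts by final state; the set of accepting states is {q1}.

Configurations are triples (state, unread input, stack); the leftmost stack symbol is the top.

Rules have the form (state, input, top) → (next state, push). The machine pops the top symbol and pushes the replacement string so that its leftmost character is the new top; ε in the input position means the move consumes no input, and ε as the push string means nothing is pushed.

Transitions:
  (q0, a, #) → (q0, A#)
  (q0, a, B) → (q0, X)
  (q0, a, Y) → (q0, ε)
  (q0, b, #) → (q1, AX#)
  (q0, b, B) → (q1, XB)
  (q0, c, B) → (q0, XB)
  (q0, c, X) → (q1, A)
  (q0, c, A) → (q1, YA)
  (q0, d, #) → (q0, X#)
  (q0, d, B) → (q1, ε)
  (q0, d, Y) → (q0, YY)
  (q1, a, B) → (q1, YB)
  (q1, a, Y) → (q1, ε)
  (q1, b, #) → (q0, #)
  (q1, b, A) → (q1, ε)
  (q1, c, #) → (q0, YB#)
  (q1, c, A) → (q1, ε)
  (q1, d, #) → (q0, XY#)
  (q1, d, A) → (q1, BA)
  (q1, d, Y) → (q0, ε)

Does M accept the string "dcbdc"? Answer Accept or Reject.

Accept

(q0, dcbdc, #)
  read d, top #: go to q0, push X# → (q0, cbdc, X#)
  read c, top X: go to q1, push A → (q1, bdc, A#)
  read b, top A: go to q1, push ε → (q1, dc, #)
  read d, top #: go to q0, push XY# → (q0, c, XY#)
  read c, top X: go to q1, push A → (q1, ε, AY#)
All input consumed; state q1 ∈ F.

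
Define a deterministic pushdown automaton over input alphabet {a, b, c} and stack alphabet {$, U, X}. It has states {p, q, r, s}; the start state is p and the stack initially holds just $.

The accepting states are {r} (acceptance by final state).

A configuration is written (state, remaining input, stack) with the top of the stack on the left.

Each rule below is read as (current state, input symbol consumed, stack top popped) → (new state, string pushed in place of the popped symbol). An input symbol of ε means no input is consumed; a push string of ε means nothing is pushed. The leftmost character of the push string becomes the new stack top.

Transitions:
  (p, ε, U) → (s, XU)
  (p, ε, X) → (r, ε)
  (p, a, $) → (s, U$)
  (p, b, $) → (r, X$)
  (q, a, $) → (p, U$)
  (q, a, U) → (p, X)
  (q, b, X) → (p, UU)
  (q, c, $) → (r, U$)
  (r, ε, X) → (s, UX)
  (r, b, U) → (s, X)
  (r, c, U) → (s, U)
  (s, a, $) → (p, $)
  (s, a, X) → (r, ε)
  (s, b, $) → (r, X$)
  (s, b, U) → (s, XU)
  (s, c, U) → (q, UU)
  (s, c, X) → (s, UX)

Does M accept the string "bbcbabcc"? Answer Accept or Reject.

(p, bbcbabcc, $) ⊢ (r, bcbabcc, X$) ⊢ (s, bcbabcc, UX$) ⊢ (s, cbabcc, XUX$) ⊢ (s, babcc, UXUX$) ⊢ (s, abcc, XUXUX$) ⊢ (r, bcc, UXUX$) ⊢ (s, cc, XXUX$) ⊢ (s, c, UXXUX$) ⊢ (q, ε, UUXXUX$)
All input consumed; state q ∉ F and no further ε-move applies.

Reject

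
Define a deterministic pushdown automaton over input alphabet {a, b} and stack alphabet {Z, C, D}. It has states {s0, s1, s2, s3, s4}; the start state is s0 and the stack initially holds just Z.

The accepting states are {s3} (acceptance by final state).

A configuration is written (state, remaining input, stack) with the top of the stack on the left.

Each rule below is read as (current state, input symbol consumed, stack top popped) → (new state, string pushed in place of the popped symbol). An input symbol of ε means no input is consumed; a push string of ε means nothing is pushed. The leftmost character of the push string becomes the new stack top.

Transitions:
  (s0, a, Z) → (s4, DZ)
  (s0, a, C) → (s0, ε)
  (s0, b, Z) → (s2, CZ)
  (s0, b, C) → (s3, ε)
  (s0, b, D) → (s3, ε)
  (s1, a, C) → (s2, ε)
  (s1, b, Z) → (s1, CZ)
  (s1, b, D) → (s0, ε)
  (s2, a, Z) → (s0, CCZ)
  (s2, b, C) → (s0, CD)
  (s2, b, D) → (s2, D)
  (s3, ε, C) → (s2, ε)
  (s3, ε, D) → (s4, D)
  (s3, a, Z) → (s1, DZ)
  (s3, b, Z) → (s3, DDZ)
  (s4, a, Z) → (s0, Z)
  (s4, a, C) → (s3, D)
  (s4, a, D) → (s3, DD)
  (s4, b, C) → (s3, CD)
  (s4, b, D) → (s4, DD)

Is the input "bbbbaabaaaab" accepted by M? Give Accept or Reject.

Reject

(s0, bbbbaabaaaab, Z)
  read b, top Z: go to s2, push CZ → (s2, bbbaabaaaab, CZ)
  read b, top C: go to s0, push CD → (s0, bbaabaaaab, CDZ)
  read b, top C: go to s3, push ε → (s3, baabaaaab, DZ)
  ε-move, top D: go to s4, push D → (s4, baabaaaab, DZ)
  read b, top D: go to s4, push DD → (s4, aabaaaab, DDZ)
  read a, top D: go to s3, push DD → (s3, abaaaab, DDDZ)
  ε-move, top D: go to s4, push D → (s4, abaaaab, DDDZ)
  read a, top D: go to s3, push DD → (s3, baaaab, DDDDZ)
  ε-move, top D: go to s4, push D → (s4, baaaab, DDDDZ)
  read b, top D: go to s4, push DD → (s4, aaaab, DDDDDZ)
  read a, top D: go to s3, push DD → (s3, aaab, DDDDDDZ)
  ε-move, top D: go to s4, push D → (s4, aaab, DDDDDDZ)
  read a, top D: go to s3, push DD → (s3, aab, DDDDDDDZ)
  ε-move, top D: go to s4, push D → (s4, aab, DDDDDDDZ)
  read a, top D: go to s3, push DD → (s3, ab, DDDDDDDDZ)
  ε-move, top D: go to s4, push D → (s4, ab, DDDDDDDDZ)
  read a, top D: go to s3, push DD → (s3, b, DDDDDDDDDZ)
  ε-move, top D: go to s4, push D → (s4, b, DDDDDDDDDZ)
  read b, top D: go to s4, push DD → (s4, ε, DDDDDDDDDDZ)
All input consumed; state s4 ∉ F and no further ε-move applies.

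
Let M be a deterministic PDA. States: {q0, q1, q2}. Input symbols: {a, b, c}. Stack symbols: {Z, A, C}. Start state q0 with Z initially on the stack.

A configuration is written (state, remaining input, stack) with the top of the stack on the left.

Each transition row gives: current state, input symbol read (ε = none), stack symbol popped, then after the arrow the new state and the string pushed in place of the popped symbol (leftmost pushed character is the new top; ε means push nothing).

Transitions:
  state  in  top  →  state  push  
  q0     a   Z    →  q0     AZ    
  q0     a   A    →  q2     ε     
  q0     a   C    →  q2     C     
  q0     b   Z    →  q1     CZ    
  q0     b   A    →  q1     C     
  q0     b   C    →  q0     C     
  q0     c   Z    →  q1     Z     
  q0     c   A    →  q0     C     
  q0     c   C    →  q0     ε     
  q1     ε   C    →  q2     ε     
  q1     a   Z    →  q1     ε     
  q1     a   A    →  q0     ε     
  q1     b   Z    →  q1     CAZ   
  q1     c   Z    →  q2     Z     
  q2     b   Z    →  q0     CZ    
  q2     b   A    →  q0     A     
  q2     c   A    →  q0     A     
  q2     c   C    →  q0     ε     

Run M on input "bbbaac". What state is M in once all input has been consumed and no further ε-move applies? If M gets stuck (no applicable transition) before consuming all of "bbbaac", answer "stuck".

(q0, bbbaac, Z)
  read b, top Z: go to q1, push CZ → (q1, bbaac, CZ)
  ε-move, top C: go to q2, push ε → (q2, bbaac, Z)
  read b, top Z: go to q0, push CZ → (q0, baac, CZ)
  read b, top C: go to q0, push C → (q0, aac, CZ)
  read a, top C: go to q2, push C → (q2, ac, CZ)
No transition for (q2, a, top C); M blocks with input ac remaining.

stuck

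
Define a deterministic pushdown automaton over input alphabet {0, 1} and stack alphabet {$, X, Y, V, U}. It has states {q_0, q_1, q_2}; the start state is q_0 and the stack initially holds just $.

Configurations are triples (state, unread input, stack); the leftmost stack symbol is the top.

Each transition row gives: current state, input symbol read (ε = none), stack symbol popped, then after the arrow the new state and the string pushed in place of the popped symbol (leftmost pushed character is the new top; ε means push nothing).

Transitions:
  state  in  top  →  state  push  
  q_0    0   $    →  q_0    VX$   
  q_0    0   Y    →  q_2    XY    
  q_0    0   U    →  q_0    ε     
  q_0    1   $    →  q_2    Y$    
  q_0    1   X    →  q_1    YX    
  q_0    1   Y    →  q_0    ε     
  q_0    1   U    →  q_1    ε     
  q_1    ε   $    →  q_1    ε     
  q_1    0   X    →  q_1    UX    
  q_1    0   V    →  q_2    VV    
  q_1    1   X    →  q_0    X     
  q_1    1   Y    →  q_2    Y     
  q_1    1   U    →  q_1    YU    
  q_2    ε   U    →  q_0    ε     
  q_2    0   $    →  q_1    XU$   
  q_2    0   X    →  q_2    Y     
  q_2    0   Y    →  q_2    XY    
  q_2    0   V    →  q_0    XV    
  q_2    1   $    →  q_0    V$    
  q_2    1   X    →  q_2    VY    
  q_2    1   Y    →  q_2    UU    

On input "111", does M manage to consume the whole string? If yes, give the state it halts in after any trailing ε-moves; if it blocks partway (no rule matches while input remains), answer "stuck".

(q_0, 111, $) ⊢ (q_2, 11, Y$) ⊢ (q_2, 1, UU$) ⊢ (q_0, 1, U$) ⊢ (q_1, ε, $) ⊢ (q_1, ε, ε)
All input consumed; M is in state q_1.

q_1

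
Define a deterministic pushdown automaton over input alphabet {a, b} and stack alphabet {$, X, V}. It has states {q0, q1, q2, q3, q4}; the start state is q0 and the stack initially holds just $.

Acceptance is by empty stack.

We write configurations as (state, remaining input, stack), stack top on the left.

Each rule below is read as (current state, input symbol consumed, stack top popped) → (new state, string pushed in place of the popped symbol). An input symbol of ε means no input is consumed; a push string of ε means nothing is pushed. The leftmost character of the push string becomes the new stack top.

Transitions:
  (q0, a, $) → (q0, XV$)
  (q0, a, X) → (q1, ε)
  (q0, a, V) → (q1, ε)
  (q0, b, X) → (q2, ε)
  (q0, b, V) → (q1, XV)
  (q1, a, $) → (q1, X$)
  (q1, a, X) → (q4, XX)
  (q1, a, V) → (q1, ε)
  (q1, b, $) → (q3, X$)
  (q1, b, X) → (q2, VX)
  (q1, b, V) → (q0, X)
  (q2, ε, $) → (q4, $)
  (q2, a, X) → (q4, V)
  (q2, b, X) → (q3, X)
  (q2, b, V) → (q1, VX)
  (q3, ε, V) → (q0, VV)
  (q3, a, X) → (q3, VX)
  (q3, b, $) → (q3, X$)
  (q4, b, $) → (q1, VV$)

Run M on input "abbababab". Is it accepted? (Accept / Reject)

Reject

(q0, abbababab, $)
  read a, top $: go to q0, push XV$ → (q0, bbababab, XV$)
  read b, top X: go to q2, push ε → (q2, bababab, V$)
  read b, top V: go to q1, push VX → (q1, ababab, VX$)
  read a, top V: go to q1, push ε → (q1, babab, X$)
  read b, top X: go to q2, push VX → (q2, abab, VX$)
No transition applies at (q2, abab, VX$); input not fully consumed.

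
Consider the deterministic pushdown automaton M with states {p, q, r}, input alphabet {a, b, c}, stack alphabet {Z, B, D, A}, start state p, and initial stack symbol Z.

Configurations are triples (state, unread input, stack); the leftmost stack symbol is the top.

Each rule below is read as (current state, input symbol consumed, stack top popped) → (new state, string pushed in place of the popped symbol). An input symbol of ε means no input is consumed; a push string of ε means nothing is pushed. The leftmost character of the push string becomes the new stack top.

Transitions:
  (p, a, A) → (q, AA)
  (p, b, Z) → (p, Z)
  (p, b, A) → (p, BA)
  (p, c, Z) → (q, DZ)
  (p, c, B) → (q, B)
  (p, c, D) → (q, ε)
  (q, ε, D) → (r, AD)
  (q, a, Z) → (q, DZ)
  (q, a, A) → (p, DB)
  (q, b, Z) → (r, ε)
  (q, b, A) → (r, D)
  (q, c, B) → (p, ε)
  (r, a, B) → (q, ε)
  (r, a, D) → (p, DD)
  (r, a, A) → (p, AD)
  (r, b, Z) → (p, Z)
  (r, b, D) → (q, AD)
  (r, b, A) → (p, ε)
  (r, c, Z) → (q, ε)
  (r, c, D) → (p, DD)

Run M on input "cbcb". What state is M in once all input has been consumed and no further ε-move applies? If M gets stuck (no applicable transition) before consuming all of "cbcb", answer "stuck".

r

(p, cbcb, Z)
  read c, top Z: go to q, push DZ → (q, bcb, DZ)
  ε-move, top D: go to r, push AD → (r, bcb, ADZ)
  read b, top A: go to p, push ε → (p, cb, DZ)
  read c, top D: go to q, push ε → (q, b, Z)
  read b, top Z: go to r, push ε → (r, ε, ε)
All input consumed; M is in state r.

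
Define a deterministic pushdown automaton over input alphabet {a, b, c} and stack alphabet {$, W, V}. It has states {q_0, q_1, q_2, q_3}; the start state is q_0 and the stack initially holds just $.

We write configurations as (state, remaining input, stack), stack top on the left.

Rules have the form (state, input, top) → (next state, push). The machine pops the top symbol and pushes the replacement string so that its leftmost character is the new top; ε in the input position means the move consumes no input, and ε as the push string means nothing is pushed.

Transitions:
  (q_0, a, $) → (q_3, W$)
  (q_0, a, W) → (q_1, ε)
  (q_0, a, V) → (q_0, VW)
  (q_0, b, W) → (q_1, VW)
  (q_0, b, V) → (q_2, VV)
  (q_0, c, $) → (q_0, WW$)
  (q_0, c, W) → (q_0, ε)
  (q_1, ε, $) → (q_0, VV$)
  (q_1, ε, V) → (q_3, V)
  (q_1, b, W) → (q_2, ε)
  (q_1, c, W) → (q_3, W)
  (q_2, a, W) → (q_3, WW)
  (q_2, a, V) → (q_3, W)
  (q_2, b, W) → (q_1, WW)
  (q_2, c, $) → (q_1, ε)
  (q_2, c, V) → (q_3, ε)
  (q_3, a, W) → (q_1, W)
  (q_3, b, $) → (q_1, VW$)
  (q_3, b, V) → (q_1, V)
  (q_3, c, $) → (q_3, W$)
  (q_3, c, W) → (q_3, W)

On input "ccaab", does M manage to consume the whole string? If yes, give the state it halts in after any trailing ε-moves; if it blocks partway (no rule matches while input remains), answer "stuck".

q_2

(q_0, ccaab, $)
  read c, top $: go to q_0, push WW$ → (q_0, caab, WW$)
  read c, top W: go to q_0, push ε → (q_0, aab, W$)
  read a, top W: go to q_1, push ε → (q_1, ab, $)
  ε-move, top $: go to q_0, push VV$ → (q_0, ab, VV$)
  read a, top V: go to q_0, push VW → (q_0, b, VWV$)
  read b, top V: go to q_2, push VV → (q_2, ε, VVWV$)
All input consumed; M is in state q_2.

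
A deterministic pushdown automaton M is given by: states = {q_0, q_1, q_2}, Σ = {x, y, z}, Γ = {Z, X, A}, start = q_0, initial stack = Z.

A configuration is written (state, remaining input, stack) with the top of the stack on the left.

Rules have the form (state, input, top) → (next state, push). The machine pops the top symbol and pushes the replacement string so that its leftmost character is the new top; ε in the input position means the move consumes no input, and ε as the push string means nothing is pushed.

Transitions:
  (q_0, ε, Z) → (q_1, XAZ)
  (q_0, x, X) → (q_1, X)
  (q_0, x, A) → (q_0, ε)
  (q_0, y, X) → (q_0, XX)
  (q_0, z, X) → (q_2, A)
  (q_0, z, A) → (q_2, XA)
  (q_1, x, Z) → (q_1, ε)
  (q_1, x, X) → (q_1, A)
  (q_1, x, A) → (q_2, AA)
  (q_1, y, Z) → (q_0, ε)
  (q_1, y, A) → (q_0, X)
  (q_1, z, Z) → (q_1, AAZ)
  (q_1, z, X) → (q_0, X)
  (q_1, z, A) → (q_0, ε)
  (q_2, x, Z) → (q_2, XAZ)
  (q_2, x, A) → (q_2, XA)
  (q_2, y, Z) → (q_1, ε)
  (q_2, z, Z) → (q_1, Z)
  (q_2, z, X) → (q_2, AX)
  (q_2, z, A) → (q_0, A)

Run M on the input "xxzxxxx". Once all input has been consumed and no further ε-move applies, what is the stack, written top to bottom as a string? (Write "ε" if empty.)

(q_0, xxzxxxx, Z) ⊢ (q_1, xxzxxxx, XAZ) ⊢ (q_1, xzxxxx, AAZ) ⊢ (q_2, zxxxx, AAAZ) ⊢ (q_0, xxxx, AAAZ) ⊢ (q_0, xxx, AAZ) ⊢ (q_0, xx, AZ) ⊢ (q_0, x, Z) ⊢ (q_1, x, XAZ) ⊢ (q_1, ε, AAZ)
All input consumed in state q_1 with stack AAZ.

AAZ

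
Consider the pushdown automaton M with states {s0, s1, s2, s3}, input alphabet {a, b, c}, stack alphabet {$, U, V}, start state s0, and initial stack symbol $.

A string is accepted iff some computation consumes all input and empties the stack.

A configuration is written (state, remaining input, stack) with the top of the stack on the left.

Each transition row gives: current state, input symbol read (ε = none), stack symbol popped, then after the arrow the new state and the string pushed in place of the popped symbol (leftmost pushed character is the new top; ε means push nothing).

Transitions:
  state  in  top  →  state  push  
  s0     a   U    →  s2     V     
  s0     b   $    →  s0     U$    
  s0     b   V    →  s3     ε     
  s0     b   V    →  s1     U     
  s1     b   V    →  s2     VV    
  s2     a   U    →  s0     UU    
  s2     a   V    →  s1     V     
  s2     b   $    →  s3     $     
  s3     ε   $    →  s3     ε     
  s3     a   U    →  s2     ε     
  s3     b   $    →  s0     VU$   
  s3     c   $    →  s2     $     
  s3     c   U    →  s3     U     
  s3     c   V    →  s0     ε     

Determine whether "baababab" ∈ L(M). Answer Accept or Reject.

Reject

No computation consumes all input and empties the stack.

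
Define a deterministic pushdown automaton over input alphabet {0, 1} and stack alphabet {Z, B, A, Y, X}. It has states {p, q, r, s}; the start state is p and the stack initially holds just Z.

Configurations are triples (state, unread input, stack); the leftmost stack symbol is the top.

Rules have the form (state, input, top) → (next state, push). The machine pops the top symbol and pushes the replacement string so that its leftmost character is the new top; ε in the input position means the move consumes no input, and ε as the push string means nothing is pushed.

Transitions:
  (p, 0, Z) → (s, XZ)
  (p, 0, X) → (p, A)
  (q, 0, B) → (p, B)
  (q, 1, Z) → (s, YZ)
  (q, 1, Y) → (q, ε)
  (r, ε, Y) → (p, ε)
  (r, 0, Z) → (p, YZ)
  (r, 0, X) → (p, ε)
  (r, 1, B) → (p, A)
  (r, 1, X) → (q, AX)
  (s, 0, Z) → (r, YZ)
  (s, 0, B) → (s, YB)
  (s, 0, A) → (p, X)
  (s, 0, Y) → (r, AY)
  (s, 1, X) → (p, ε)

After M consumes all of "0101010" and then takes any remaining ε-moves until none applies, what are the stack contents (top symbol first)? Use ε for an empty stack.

(p, 0101010, Z) ⊢ (s, 101010, XZ) ⊢ (p, 01010, Z) ⊢ (s, 1010, XZ) ⊢ (p, 010, Z) ⊢ (s, 10, XZ) ⊢ (p, 0, Z) ⊢ (s, ε, XZ)
All input consumed in state s with stack XZ.

XZ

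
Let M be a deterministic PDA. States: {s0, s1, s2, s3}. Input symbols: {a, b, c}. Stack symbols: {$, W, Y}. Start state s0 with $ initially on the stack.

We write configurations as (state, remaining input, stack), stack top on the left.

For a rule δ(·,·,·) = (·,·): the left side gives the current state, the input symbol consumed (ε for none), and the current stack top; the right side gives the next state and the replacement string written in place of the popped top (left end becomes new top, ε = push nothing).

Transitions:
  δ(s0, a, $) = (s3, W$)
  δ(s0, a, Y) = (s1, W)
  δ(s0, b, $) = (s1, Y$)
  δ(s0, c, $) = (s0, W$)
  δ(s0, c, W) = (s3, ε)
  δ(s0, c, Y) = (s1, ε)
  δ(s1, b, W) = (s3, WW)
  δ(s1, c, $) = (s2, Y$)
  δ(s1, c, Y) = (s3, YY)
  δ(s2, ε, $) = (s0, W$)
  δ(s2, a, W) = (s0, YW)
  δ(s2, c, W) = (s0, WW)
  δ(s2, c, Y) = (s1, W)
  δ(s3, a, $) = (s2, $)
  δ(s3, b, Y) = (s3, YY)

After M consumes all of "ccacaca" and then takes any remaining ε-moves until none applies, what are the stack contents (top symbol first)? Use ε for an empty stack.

(s0, ccacaca, $) ⊢ (s0, cacaca, W$) ⊢ (s3, acaca, $) ⊢ (s2, caca, $) ⊢ (s0, caca, W$) ⊢ (s3, aca, $) ⊢ (s2, ca, $) ⊢ (s0, ca, W$) ⊢ (s3, a, $) ⊢ (s2, ε, $) ⊢ (s0, ε, W$)
All input consumed in state s0 with stack W$.

W$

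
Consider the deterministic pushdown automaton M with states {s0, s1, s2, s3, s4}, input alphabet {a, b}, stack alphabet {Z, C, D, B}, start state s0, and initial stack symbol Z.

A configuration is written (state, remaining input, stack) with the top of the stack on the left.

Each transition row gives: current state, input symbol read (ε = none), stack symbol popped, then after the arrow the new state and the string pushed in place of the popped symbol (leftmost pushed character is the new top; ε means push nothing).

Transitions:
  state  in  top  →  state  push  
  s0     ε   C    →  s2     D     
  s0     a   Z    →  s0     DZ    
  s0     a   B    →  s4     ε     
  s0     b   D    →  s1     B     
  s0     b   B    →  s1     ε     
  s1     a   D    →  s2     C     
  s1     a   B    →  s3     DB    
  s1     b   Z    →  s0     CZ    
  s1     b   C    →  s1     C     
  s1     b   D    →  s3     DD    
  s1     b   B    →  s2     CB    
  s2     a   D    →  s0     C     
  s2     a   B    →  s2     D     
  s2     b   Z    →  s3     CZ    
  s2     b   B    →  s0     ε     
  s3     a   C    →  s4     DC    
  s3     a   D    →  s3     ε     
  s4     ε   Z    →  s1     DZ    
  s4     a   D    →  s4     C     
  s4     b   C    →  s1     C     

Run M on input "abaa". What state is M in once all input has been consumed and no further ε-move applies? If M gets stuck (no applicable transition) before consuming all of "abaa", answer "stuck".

(s0, abaa, Z)
  read a, top Z: go to s0, push DZ → (s0, baa, DZ)
  read b, top D: go to s1, push B → (s1, aa, BZ)
  read a, top B: go to s3, push DB → (s3, a, DBZ)
  read a, top D: go to s3, push ε → (s3, ε, BZ)
All input consumed; M is in state s3.

s3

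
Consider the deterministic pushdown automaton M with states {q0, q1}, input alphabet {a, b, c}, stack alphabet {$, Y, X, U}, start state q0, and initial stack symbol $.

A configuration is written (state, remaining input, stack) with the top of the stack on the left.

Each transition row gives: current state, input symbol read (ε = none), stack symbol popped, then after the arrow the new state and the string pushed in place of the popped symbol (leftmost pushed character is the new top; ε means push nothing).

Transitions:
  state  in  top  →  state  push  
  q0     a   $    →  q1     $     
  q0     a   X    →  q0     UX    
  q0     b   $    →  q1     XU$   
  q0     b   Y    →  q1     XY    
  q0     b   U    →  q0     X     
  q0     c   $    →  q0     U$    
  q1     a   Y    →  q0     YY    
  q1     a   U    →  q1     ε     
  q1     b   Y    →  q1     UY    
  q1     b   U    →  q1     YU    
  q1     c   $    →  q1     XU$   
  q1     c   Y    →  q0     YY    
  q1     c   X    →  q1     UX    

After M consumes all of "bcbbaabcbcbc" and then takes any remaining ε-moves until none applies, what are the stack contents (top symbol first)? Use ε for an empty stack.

UXYYUXYYUXU$

(q0, bcbbaabcbcbc, $) ⊢ (q1, cbbaabcbcbc, XU$) ⊢ (q1, bbaabcbcbc, UXU$) ⊢ (q1, baabcbcbc, YUXU$) ⊢ (q1, aabcbcbc, UYUXU$) ⊢ (q1, abcbcbc, YUXU$) ⊢ (q0, bcbcbc, YYUXU$) ⊢ (q1, cbcbc, XYYUXU$) ⊢ (q1, bcbc, UXYYUXU$) ⊢ (q1, cbc, YUXYYUXU$) ⊢ (q0, bc, YYUXYYUXU$) ⊢ (q1, c, XYYUXYYUXU$) ⊢ (q1, ε, UXYYUXYYUXU$)
All input consumed in state q1 with stack UXYYUXYYUXU$.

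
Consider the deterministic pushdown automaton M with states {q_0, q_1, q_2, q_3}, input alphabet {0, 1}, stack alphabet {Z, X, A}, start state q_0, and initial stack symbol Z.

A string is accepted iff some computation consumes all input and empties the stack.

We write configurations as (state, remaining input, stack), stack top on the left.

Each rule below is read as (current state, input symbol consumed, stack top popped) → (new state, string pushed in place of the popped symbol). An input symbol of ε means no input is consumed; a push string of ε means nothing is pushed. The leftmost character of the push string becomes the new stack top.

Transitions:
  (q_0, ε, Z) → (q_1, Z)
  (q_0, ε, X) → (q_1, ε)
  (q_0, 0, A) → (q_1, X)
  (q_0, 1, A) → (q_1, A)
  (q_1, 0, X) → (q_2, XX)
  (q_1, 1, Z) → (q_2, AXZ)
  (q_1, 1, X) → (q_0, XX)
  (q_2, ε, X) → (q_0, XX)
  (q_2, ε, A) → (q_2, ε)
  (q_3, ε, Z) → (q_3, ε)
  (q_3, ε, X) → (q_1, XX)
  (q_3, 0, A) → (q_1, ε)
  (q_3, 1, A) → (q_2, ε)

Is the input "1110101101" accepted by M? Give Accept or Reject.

Reject

(q_0, 1110101101, Z)
  ε-move, top Z: go to q_1, push Z → (q_1, 1110101101, Z)
  read 1, top Z: go to q_2, push AXZ → (q_2, 110101101, AXZ)
  ε-move, top A: go to q_2, push ε → (q_2, 110101101, XZ)
  ε-move, top X: go to q_0, push XX → (q_0, 110101101, XXZ)
  ε-move, top X: go to q_1, push ε → (q_1, 110101101, XZ)
  read 1, top X: go to q_0, push XX → (q_0, 10101101, XXZ)
  ε-move, top X: go to q_1, push ε → (q_1, 10101101, XZ)
  read 1, top X: go to q_0, push XX → (q_0, 0101101, XXZ)
  ε-move, top X: go to q_1, push ε → (q_1, 0101101, XZ)
  read 0, top X: go to q_2, push XX → (q_2, 101101, XXZ)
  ε-move, top X: go to q_0, push XX → (q_0, 101101, XXXZ)
  ε-move, top X: go to q_1, push ε → (q_1, 101101, XXZ)
  read 1, top X: go to q_0, push XX → (q_0, 01101, XXXZ)
  ε-move, top X: go to q_1, push ε → (q_1, 01101, XXZ)
  read 0, top X: go to q_2, push XX → (q_2, 1101, XXXZ)
  ε-move, top X: go to q_0, push XX → (q_0, 1101, XXXXZ)
  ε-move, top X: go to q_1, push ε → (q_1, 1101, XXXZ)
  read 1, top X: go to q_0, push XX → (q_0, 101, XXXXZ)
  ε-move, top X: go to q_1, push ε → (q_1, 101, XXXZ)
  read 1, top X: go to q_0, push XX → (q_0, 01, XXXXZ)
  ε-move, top X: go to q_1, push ε → (q_1, 01, XXXZ)
  read 0, top X: go to q_2, push XX → (q_2, 1, XXXXZ)
  ε-move, top X: go to q_0, push XX → (q_0, 1, XXXXXZ)
  ε-move, top X: go to q_1, push ε → (q_1, 1, XXXXZ)
  read 1, top X: go to q_0, push XX → (q_0, ε, XXXXXZ)
  ε-move, top X: go to q_1, push ε → (q_1, ε, XXXXZ)
All input consumed; stack is XXXXZ, not empty, and no further ε-move applies.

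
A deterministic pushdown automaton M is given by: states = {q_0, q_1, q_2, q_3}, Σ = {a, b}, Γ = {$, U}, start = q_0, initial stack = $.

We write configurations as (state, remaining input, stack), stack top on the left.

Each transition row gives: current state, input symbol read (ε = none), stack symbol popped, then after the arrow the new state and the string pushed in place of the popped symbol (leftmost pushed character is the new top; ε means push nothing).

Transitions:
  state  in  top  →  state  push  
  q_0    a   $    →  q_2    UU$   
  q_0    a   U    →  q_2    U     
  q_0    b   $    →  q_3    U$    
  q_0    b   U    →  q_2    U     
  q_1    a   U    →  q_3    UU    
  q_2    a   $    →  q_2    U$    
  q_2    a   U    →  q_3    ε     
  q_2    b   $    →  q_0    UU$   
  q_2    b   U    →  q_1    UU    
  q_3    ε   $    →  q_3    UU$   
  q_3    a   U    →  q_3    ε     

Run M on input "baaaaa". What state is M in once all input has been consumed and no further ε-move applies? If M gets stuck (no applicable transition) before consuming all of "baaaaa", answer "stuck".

(q_0, baaaaa, $) ⊢ (q_3, aaaaa, U$) ⊢ (q_3, aaaa, $) ⊢ (q_3, aaaa, UU$) ⊢ (q_3, aaa, U$) ⊢ (q_3, aa, $) ⊢ (q_3, aa, UU$) ⊢ (q_3, a, U$) ⊢ (q_3, ε, $) ⊢ (q_3, ε, UU$)
All input consumed; M is in state q_3.

q_3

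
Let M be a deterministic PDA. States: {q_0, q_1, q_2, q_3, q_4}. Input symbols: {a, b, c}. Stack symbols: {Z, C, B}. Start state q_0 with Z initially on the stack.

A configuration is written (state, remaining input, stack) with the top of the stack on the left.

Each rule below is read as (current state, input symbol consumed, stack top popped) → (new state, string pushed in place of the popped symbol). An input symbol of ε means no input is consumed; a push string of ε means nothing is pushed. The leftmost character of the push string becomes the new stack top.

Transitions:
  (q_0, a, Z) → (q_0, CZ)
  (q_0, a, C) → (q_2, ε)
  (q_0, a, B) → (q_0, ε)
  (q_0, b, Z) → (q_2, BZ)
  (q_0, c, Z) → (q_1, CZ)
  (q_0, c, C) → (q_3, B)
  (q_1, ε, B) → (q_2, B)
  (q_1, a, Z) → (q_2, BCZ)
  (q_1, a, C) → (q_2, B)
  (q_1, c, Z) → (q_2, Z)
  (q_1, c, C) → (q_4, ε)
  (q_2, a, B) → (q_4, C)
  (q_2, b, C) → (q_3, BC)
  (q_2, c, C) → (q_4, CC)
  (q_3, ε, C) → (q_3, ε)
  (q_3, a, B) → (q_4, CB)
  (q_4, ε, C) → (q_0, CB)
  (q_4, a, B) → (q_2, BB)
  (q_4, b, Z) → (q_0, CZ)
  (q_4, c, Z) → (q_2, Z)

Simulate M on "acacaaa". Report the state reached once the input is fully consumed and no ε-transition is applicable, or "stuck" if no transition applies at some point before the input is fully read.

q_0

(q_0, acacaaa, Z)
  read a, top Z: go to q_0, push CZ → (q_0, cacaaa, CZ)
  read c, top C: go to q_3, push B → (q_3, acaaa, BZ)
  read a, top B: go to q_4, push CB → (q_4, caaa, CBZ)
  ε-move, top C: go to q_0, push CB → (q_0, caaa, CBBZ)
  read c, top C: go to q_3, push B → (q_3, aaa, BBBZ)
  read a, top B: go to q_4, push CB → (q_4, aa, CBBBZ)
  ε-move, top C: go to q_0, push CB → (q_0, aa, CBBBBZ)
  read a, top C: go to q_2, push ε → (q_2, a, BBBBZ)
  read a, top B: go to q_4, push C → (q_4, ε, CBBBZ)
  ε-move, top C: go to q_0, push CB → (q_0, ε, CBBBBZ)
All input consumed; M is in state q_0.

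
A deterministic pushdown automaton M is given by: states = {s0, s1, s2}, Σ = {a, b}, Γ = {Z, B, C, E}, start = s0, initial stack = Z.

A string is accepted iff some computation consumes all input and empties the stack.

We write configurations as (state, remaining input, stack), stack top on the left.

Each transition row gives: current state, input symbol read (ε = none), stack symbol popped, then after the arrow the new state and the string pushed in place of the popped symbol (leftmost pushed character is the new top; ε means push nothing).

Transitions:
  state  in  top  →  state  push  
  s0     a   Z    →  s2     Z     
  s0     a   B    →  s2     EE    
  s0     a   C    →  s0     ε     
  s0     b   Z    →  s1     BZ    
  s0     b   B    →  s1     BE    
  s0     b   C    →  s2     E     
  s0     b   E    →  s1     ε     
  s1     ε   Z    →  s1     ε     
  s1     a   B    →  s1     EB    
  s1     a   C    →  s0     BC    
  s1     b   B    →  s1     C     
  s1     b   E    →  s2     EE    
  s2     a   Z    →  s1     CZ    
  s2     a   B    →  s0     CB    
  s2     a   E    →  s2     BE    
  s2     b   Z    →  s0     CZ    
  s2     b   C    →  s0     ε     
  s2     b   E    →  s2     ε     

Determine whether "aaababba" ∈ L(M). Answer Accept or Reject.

Reject

(s0, aaababba, Z)
  read a, top Z: go to s2, push Z → (s2, aababba, Z)
  read a, top Z: go to s1, push CZ → (s1, ababba, CZ)
  read a, top C: go to s0, push BC → (s0, babba, BCZ)
  read b, top B: go to s1, push BE → (s1, abba, BECZ)
  read a, top B: go to s1, push EB → (s1, bba, EBECZ)
  read b, top E: go to s2, push EE → (s2, ba, EEBECZ)
  read b, top E: go to s2, push ε → (s2, a, EBECZ)
  read a, top E: go to s2, push BE → (s2, ε, BEBECZ)
All input consumed; stack is BEBECZ, not empty, and no further ε-move applies.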